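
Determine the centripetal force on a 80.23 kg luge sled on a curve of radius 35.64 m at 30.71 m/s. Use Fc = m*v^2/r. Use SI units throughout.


Fc = m * v^2 / r
v^2 = 30.71^2 = 943.1041
Fc = 80.23 * 943.1041 / 35.64
Fc = 75665.2419 / 35.64 = 2123.0427 N

2123.0427 N


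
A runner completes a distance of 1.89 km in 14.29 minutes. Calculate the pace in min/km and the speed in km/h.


Pace = time / distance = 14.29 min / 1.89 km = 7.5608 min/km
Speed = distance / time_in_hours = 1.89 / 0.2382 hr
Speed = 7.9356 km/h

7.5608 min/km, 7.9356 km/h


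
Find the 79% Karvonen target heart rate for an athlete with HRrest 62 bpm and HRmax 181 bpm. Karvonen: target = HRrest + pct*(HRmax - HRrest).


Target = HRrest + pct*(HRmax - HRrest)
Heart rate reserve = HRmax - HRrest = 181 - 62 = 119 bpm
Fraction = 79% = 0.79
Target = 62 + 0.79 * 119
Target = 62 + 94.01 = 156.01 bpm

156.01 bpm


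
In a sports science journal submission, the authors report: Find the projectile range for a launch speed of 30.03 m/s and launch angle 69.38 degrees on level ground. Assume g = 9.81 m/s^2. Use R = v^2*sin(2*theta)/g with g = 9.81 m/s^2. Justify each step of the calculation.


R = v^2 * sin(2*theta) / g
Convert angle to radians: theta = 69.38 deg = 1.2109 rad
sin(2*theta) = sin(2.4218) = 0.6592
R = 30.03^2 * 0.6592 / 9.81
R = 901.8009 * 0.6592 / 9.81 = 60.5994 m

60.5994 m


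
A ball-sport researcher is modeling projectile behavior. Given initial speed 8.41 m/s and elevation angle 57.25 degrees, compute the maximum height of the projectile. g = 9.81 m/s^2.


H = (v*sin(theta))^2 / (2*g)
vy = v*sin(theta) = 8.41 * sin(57.25 deg) = 7.0731 m/s
H = vy^2 / (2*g) = 50.0293 / (2*9.81)
H = 50.0293 / 19.62 = 2.5499 m

2.5499 m


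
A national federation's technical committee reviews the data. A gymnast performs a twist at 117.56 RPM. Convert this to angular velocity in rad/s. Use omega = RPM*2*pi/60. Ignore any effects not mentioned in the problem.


omega = RPM * 2 * pi / 60
omega = 117.56 * 2 * 3.14159 / 60
omega = 738.6513 / 60 = 12.3109 rad/s

12.3109 rad/s


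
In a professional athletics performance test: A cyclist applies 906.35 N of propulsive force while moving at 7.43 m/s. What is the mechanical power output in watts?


P = F * v
P = 906.35 * 7.43
P = 6734.1805 W

6734.1805 W


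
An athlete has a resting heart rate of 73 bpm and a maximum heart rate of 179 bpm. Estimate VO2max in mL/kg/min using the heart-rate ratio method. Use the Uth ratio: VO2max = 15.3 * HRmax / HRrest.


VO2max = 15.3 * HRmax / HRrest
VO2max = 15.3 * 179 / 73
VO2max = 2738.7 / 73 = 37.5164 mL/kg/min

37.5164 mL/kg/min


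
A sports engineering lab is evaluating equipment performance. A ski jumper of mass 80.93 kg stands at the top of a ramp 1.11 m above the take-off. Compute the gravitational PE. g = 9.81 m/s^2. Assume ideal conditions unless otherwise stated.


PE = m * g * h
PE = 80.93 * 9.81 * 1.11
PE = 793.9233 * 1.11 = 881.2549 J

881.2549 J


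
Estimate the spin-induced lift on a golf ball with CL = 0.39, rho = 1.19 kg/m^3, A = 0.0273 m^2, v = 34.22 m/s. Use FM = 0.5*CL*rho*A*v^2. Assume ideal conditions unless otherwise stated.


FM = 0.5 * CL * rho * A * v^2
FM = 0.5 * 0.39 * 1.19 * 0.0273 * 34.22^2
v^2 = 1171.0084
FM = 0.5 * 0.39 * 1.19 * 0.0273 * 1171.0084 = 7.4183 N

7.4183 N


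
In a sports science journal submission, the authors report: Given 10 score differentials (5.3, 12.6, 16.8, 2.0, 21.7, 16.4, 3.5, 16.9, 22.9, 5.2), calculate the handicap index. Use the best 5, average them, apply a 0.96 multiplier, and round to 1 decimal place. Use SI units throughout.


All differentials: 5.3, 12.6, 16.8, 2.0, 21.7, 16.4, 3.5, 16.9, 22.9, 5.2
Sorted: 2.0, 3.5, 5.2, 5.3, 12.6, 16.4, 16.8, 16.9, 21.7, 22.9
Best 5: 2.0, 3.5, 5.2, 5.3, 12.6
Average of best = 28.6 / 5 = 5.72
Raw index = 5.72 * 0.96 = 5.4912
Handicap index = round(5.4912, 1) = 5.5

5.5


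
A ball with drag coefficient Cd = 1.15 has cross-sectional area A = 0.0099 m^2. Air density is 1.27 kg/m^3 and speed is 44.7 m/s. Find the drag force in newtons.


Fd = 0.5 * Cd * rho * A * v^2
Fd = 0.5 * 1.15 * 1.27 * 0.0099 * 44.7^2
v^2 = 1998.09
Fd = 0.5 * 1.15 * 1.27 * 0.0099 * 1998.09 = 14.4451 N

14.4451 N


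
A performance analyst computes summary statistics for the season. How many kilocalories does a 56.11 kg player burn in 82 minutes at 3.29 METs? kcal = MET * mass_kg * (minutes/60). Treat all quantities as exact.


kcal = MET * mass * time_hr
Convert time: 82 min = 1.3667 hr
kcal = 3.29 * 56.11 * 1.3667
kcal = 252.2893 kcal

252.2893 kcal


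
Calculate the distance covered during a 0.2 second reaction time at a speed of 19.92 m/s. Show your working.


d = v * t
d = 19.92 * 0.2
d = 3.984 m

3.984 m


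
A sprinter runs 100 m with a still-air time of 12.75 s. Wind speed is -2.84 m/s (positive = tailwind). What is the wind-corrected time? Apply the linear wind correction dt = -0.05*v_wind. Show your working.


dt = -0.05 * v_wind = -0.05 * -2.84 = 0.142 s
t_corrected = t_still + dt = 12.75 + (0.142)
t_corrected = 12.892 s

12.892 s


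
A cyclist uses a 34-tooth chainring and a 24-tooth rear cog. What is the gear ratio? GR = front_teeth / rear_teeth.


GR = front_teeth / rear_teeth
GR = 34 / 24
GR = 1.4167

1.4167


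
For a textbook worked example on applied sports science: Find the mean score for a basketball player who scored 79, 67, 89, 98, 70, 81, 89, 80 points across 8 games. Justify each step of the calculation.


Average = sum / n
Sum = 653
Average = 653 / 8 = 81.625

81.625


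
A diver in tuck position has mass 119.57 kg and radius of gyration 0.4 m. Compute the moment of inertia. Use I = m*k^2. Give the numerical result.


I = m * k^2
I = 119.57 * 0.4^2
I = 119.57 * 0.16 = 19.1312 kg*m^2

19.1312 kg*m^2


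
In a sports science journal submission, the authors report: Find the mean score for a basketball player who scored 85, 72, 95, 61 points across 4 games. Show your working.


Average = sum / n
Sum = 313
Average = 313 / 4 = 78.25

78.25


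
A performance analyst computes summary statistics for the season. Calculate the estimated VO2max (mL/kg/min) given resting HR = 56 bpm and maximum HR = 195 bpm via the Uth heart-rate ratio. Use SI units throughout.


VO2max = 15.3 * HRmax / HRrest
VO2max = 15.3 * 195 / 56
VO2max = 2983.5 / 56 = 53.2768 mL/kg/min

53.2768 mL/kg/min


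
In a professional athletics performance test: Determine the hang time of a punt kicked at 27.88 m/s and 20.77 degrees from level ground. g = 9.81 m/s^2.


T = 2*v*sin(theta)/g
sin(theta) = sin(20.77 deg) = 0.3546
T = 2*27.88*0.3546 / 9.81
T = 19.7735 / 9.81 = 2.0156 s

2.0156 s


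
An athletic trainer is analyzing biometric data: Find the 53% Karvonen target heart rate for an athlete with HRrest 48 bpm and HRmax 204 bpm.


Target = HRrest + pct*(HRmax - HRrest)
Heart rate reserve = HRmax - HRrest = 204 - 48 = 156 bpm
Fraction = 53% = 0.53
Target = 48 + 0.53 * 156
Target = 48 + 82.68 = 130.68 bpm

130.68 bpm


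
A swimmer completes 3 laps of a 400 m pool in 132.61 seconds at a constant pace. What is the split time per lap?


Split time = total_time / n_laps = 132.61 / 3
Split time = 44.2033 s per lap

44.2033 s


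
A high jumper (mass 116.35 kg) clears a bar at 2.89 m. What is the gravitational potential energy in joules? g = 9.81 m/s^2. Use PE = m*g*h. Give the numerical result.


PE = m * g * h
PE = 116.35 * 9.81 * 2.89
PE = 1141.3935 * 2.89 = 3298.6272 J

3298.6272 J


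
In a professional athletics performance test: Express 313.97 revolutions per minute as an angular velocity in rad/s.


omega = RPM * 2 * pi / 60
omega = 313.97 * 2 * 3.14159 / 60
omega = 1972.7317 / 60 = 32.8789 rad/s

32.8789 rad/s


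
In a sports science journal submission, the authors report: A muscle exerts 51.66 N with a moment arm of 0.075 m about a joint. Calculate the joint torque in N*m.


tau = F * d
tau = 51.66 * 0.075
tau = 3.8745 N*m

3.8745 N*m


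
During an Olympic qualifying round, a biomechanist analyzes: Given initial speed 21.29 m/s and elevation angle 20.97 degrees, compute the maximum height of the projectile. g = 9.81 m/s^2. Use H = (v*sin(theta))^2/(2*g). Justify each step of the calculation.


H = (v*sin(theta))^2 / (2*g)
vy = v*sin(theta) = 21.29 * sin(20.97 deg) = 7.6192 m/s
H = vy^2 / (2*g) = 58.0529 / (2*9.81)
H = 58.0529 / 19.62 = 2.9589 m

2.9589 m


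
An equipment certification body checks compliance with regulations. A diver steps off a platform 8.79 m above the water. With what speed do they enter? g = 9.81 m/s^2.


v = sqrt(2 * g * h)
v = sqrt(2 * 9.81 * 8.79)
v = sqrt(172.4598) = 13.1324 m/s

13.1324 m/s


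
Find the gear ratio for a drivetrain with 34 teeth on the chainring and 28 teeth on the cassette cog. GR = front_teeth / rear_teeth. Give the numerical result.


GR = front_teeth / rear_teeth
GR = 34 / 28
GR = 1.2143

1.2143


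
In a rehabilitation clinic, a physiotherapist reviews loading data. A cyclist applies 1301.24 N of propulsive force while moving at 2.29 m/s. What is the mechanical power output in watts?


P = F * v
P = 1301.24 * 2.29
P = 2979.8396 W

2979.8396 W


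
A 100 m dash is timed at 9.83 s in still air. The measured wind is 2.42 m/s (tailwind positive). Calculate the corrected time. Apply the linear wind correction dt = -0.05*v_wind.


dt = -0.05 * v_wind = -0.05 * 2.42 = -0.121 s
t_corrected = t_still + dt = 9.83 + (-0.121)
t_corrected = 9.709 s

9.709 s


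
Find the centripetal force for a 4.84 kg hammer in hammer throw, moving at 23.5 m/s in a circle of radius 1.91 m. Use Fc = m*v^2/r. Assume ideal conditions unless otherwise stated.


Fc = m * v^2 / r
v^2 = 23.5^2 = 552.25
Fc = 4.84 * 552.25 / 1.91
Fc = 2672.89 / 1.91 = 1399.4188 N

1399.4188 N


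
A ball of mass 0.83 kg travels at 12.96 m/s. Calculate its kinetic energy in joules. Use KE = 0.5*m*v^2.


KE = 0.5 * m * v^2
KE = 0.5 * 0.83 * 12.96^2
KE = 0.5 * 0.83 * 167.9616 = 69.7041 J

69.7041 J


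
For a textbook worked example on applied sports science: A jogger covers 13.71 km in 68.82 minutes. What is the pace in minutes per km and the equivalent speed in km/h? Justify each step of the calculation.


Pace = time / distance = 68.82 min / 13.71 km = 5.0197 min/km
Speed = distance / time_in_hours = 13.71 / 1.147 hr
Speed = 11.9529 km/h

5.0197 min/km, 11.9529 km/h


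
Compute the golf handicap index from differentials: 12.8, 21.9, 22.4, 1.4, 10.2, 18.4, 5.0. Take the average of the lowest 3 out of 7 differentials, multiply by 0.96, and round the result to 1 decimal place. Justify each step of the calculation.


All differentials: 12.8, 21.9, 22.4, 1.4, 10.2, 18.4, 5.0
Sorted: 1.4, 5.0, 10.2, 12.8, 18.4, 21.9, 22.4
Best 3: 1.4, 5.0, 10.2
Average of best = 16.6 / 3 = 5.5333
Raw index = 5.5333 * 0.96 = 5.312
Handicap index = round(5.312, 1) = 5.3

5.3


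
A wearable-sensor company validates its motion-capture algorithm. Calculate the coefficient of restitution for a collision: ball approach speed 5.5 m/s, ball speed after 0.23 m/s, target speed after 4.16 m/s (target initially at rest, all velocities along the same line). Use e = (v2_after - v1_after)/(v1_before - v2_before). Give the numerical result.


e = (v2_after - v1_after) / (v1_before - v2_before)
Numerator = 4.16 - 0.23 = 3.93
Denominator = 5.5 - 0 = 5.5
e = 3.93 / 5.5 = 0.7145

0.7145


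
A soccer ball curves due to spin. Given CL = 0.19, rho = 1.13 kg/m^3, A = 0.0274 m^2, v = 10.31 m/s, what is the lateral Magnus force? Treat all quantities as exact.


FM = 0.5 * CL * rho * A * v^2
FM = 0.5 * 0.19 * 1.13 * 0.0274 * 10.31^2
v^2 = 106.2961
FM = 0.5 * 0.19 * 1.13 * 0.0274 * 106.2961 = 0.3127 N

0.3127 N


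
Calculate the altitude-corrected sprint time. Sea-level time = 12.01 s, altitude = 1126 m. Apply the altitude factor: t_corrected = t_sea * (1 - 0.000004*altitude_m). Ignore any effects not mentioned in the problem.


Correction factor = 1 - 0.000004 * 1126 = 0.995496
t_corrected = t_sea * factor = 12.01 * 0.995496
t_corrected = 11.9559 s

11.9559 s


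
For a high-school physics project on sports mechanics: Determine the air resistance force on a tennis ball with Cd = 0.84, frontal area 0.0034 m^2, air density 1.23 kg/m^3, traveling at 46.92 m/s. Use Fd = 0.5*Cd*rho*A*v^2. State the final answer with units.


Fd = 0.5 * Cd * rho * A * v^2
Fd = 0.5 * 0.84 * 1.23 * 0.0034 * 46.92^2
v^2 = 2201.4864
Fd = 0.5 * 0.84 * 1.23 * 0.0034 * 2201.4864 = 3.8668 N

3.8668 N


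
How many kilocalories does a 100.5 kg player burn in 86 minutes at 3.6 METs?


kcal = MET * mass * time_hr
Convert time: 86 min = 1.4333 hr
kcal = 3.6 * 100.5 * 1.4333
kcal = 518.58 kcal

518.58 kcal


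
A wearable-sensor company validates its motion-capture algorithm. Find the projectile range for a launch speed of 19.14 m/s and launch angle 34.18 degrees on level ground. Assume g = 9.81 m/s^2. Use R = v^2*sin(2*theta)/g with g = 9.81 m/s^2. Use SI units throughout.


R = v^2 * sin(2*theta) / g
Convert angle to radians: theta = 34.18 deg = 0.5966 rad
sin(2*theta) = sin(1.1931) = 0.9295
R = 19.14^2 * 0.9295 / 9.81
R = 366.3396 * 0.9295 / 9.81 = 34.7115 m

34.7115 m


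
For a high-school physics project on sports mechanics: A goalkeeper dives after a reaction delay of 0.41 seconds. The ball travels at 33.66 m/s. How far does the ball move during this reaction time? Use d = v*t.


d = v * t
d = 33.66 * 0.41
d = 13.8006 m

13.8006 m


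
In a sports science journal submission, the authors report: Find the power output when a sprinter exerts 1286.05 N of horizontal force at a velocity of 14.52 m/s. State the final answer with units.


P = F * v
P = 1286.05 * 14.52
P = 18673.446 W

18673.446 W


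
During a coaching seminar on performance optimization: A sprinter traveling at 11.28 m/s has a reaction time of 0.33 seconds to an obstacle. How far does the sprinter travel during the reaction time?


d = v * t
d = 11.28 * 0.33
d = 3.7224 m

3.7224 m


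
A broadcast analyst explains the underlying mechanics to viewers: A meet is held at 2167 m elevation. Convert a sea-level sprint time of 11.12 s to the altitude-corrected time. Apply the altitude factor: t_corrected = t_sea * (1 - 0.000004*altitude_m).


Correction factor = 1 - 0.000004 * 2167 = 0.991332
t_corrected = t_sea * factor = 11.12 * 0.991332
t_corrected = 11.0236 s

11.0236 s


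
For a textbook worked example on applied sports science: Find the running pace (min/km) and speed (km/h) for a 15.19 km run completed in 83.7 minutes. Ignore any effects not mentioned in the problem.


Pace = time / distance = 83.7 min / 15.19 km = 5.5102 min/km
Speed = distance / time_in_hours = 15.19 / 1.395 hr
Speed = 10.8889 km/h

5.5102 min/km, 10.8889 km/h


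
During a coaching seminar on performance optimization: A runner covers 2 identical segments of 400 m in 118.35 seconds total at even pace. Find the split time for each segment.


Split time = total_time / n_laps = 118.35 / 2
Split time = 59.175 s per lap

59.175 s


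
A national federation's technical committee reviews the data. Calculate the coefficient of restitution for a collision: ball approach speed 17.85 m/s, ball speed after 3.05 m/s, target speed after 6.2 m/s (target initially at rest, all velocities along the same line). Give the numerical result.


e = (v2_after - v1_after) / (v1_before - v2_before)
Numerator = 6.2 - 3.05 = 3.15
Denominator = 17.85 - 0 = 17.85
e = 3.15 / 17.85 = 0.1765

0.1765


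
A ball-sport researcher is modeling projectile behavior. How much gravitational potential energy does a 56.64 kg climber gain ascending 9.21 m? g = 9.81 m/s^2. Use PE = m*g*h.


PE = m * g * h
PE = 56.64 * 9.81 * 9.21
PE = 555.6384 * 9.21 = 5117.4297 J

5117.4297 J


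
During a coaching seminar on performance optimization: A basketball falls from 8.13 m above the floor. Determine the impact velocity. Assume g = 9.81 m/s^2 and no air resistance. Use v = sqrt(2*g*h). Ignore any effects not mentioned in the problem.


v = sqrt(2 * g * h)
v = sqrt(2 * 9.81 * 8.13)
v = sqrt(159.5106) = 12.6298 m/s

12.6298 m/s


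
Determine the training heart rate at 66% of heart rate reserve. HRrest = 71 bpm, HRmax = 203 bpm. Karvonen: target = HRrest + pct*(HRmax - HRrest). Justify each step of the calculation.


Target = HRrest + pct*(HRmax - HRrest)
Heart rate reserve = HRmax - HRrest = 203 - 71 = 132 bpm
Fraction = 66% = 0.66
Target = 71 + 0.66 * 132
Target = 71 + 87.12 = 158.12 bpm

158.12 bpm


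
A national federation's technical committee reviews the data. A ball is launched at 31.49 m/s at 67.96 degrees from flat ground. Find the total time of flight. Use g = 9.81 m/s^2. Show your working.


T = 2*v*sin(theta)/g
sin(theta) = sin(67.96 deg) = 0.9269
T = 2*31.49*0.9269 / 9.81
T = 58.3776 / 9.81 = 5.9508 s

5.9508 s


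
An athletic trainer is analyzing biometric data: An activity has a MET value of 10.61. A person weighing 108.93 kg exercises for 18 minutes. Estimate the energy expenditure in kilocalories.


kcal = MET * mass * time_hr
Convert time: 18 min = 0.3 hr
kcal = 10.61 * 108.93 * 0.3
kcal = 346.7242 kcal

346.7242 kcal


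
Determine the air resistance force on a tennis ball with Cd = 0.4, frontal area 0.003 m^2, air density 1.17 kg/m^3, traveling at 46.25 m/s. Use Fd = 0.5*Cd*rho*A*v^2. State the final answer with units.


Fd = 0.5 * Cd * rho * A * v^2
Fd = 0.5 * 0.4 * 1.17 * 0.003 * 46.25^2
v^2 = 2139.0625
Fd = 0.5 * 0.4 * 1.17 * 0.003 * 2139.0625 = 1.5016 N

1.5016 N


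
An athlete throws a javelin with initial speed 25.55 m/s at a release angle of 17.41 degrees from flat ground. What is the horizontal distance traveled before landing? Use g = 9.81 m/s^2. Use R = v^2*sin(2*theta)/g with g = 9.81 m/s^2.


R = v^2 * sin(2*theta) / g
Convert angle to radians: theta = 17.41 deg = 0.3039 rad
sin(2*theta) = sin(0.6077) = 0.571
R = 25.55^2 * 0.571 / 9.81
R = 652.8025 * 0.571 / 9.81 = 37.997 m

37.997 m


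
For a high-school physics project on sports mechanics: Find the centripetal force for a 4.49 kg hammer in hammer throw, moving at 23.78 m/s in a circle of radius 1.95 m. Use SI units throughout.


Fc = m * v^2 / r
v^2 = 23.78^2 = 565.4884
Fc = 4.49 * 565.4884 / 1.95
Fc = 2539.0429 / 1.95 = 1302.0733 N

1302.0733 N


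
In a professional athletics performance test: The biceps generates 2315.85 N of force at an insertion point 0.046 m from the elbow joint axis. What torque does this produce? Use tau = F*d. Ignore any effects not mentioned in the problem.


tau = F * d
tau = 2315.85 * 0.046
tau = 106.5291 N*m

106.5291 N*m


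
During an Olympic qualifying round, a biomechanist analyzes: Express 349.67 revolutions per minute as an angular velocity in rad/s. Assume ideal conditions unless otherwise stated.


omega = RPM * 2 * pi / 60
omega = 349.67 * 2 * 3.14159 / 60
omega = 2197.0414 / 60 = 36.6174 rad/s

36.6174 rad/s


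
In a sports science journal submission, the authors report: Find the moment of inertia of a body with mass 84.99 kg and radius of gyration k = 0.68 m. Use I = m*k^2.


I = m * k^2
I = 84.99 * 0.68^2
I = 84.99 * 0.4624 = 39.2994 kg*m^2

39.2994 kg*m^2


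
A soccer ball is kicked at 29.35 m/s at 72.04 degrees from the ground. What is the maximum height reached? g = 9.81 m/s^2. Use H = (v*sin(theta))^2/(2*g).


H = (v*sin(theta))^2 / (2*g)
vy = v*sin(theta) = 29.35 * sin(72.04 deg) = 27.9198 m/s
H = vy^2 / (2*g) = 779.5171 / (2*9.81)
H = 779.5171 / 19.62 = 39.7307 m

39.7307 m


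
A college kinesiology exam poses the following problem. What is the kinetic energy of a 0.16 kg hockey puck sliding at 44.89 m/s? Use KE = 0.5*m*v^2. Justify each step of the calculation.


KE = 0.5 * m * v^2
KE = 0.5 * 0.16 * 44.89^2
KE = 0.5 * 0.16 * 2015.1121 = 161.209 J

161.209 J


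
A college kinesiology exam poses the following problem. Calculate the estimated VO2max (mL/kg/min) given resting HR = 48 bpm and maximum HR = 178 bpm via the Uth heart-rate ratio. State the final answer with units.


VO2max = 15.3 * HRmax / HRrest
VO2max = 15.3 * 178 / 48
VO2max = 2723.4 / 48 = 56.7375 mL/kg/min

56.7375 mL/kg/min


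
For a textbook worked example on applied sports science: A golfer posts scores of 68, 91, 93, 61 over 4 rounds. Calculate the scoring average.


Average = sum / n
Sum = 313
Average = 313 / 4 = 78.25

78.25


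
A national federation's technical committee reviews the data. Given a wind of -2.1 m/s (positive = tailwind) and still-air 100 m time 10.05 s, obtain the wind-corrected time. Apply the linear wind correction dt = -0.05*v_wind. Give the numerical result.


dt = -0.05 * v_wind = -0.05 * -2.1 = 0.105 s
t_corrected = t_still + dt = 10.05 + (0.105)
t_corrected = 10.155 s

10.155 s


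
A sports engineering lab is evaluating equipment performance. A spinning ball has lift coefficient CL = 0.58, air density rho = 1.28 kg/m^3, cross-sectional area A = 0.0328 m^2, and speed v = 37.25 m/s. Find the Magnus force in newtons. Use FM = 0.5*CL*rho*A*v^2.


FM = 0.5 * CL * rho * A * v^2
FM = 0.5 * 0.58 * 1.28 * 0.0328 * 37.25^2
v^2 = 1387.5625
FM = 0.5 * 0.58 * 1.28 * 0.0328 * 1387.5625 = 16.8941 N

16.8941 N


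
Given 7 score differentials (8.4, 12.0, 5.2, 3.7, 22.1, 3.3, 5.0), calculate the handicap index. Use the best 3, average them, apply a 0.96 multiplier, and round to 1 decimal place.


All differentials: 8.4, 12.0, 5.2, 3.7, 22.1, 3.3, 5.0
Sorted: 3.3, 3.7, 5.0, 5.2, 8.4, 12.0, 22.1
Best 3: 3.3, 3.7, 5.0
Average of best = 12 / 3 = 4
Raw index = 4 * 0.96 = 3.84
Handicap index = round(3.84, 1) = 3.8

3.8


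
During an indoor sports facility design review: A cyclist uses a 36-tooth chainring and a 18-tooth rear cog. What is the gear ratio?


GR = front_teeth / rear_teeth
GR = 36 / 18
GR = 2

2


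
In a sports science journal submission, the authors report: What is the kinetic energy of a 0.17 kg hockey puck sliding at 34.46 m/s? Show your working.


KE = 0.5 * m * v^2
KE = 0.5 * 0.17 * 34.46^2
KE = 0.5 * 0.17 * 1187.4916 = 100.9368 J

100.9368 J


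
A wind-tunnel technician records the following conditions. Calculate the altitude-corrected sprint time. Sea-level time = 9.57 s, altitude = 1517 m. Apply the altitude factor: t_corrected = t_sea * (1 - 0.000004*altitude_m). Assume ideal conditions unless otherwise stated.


Correction factor = 1 - 0.000004 * 1517 = 0.993932
t_corrected = t_sea * factor = 9.57 * 0.993932
t_corrected = 9.5119 s

9.5119 s


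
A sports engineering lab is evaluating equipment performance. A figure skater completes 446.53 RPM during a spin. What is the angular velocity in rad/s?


omega = RPM * 2 * pi / 60
omega = 446.53 * 2 * 3.14159 / 60
omega = 2805.6307 / 60 = 46.7605 rad/s

46.7605 rad/s


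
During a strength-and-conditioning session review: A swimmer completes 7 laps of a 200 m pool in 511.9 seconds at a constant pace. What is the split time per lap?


Split time = total_time / n_laps = 511.9 / 7
Split time = 73.1286 s per lap

73.1286 s


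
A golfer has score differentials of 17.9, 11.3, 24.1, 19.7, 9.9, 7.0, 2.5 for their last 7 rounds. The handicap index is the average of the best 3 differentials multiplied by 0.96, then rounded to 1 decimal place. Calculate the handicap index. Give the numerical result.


All differentials: 17.9, 11.3, 24.1, 19.7, 9.9, 7.0, 2.5
Sorted: 2.5, 7.0, 9.9, 11.3, 17.9, 19.7, 24.1
Best 3: 2.5, 7.0, 9.9
Average of best = 19.4 / 3 = 6.4667
Raw index = 6.4667 * 0.96 = 6.208
Handicap index = round(6.208, 1) = 6.2

6.2


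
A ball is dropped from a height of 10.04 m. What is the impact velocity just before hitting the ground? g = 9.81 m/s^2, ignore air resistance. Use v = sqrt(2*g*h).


v = sqrt(2 * g * h)
v = sqrt(2 * 9.81 * 10.04)
v = sqrt(196.9848) = 14.0351 m/s

14.0351 m/s


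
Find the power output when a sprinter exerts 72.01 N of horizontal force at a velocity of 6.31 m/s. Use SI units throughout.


P = F * v
P = 72.01 * 6.31
P = 454.3831 W

454.3831 W


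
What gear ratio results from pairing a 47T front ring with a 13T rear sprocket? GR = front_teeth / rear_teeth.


GR = front_teeth / rear_teeth
GR = 47 / 13
GR = 3.6154

3.6154


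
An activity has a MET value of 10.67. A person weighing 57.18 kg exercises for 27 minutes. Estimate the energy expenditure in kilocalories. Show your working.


kcal = MET * mass * time_hr
Convert time: 27 min = 0.45 hr
kcal = 10.67 * 57.18 * 0.45
kcal = 274.5498 kcal

274.5498 kcal


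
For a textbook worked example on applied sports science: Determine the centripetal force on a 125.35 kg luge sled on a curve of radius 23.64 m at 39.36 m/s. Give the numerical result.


Fc = m * v^2 / r
v^2 = 39.36^2 = 1549.2096
Fc = 125.35 * 1549.2096 / 23.64
Fc = 194193.4234 / 23.64 = 8214.6118 N

8214.6118 N


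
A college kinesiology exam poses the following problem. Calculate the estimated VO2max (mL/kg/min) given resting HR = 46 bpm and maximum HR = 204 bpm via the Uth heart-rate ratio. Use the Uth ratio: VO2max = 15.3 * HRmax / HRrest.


VO2max = 15.3 * HRmax / HRrest
VO2max = 15.3 * 204 / 46
VO2max = 3121.2 / 46 = 67.8522 mL/kg/min

67.8522 mL/kg/min


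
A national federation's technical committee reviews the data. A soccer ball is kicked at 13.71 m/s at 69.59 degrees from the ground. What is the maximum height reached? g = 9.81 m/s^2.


H = (v*sin(theta))^2 / (2*g)
vy = v*sin(theta) = 13.71 * sin(69.59 deg) = 12.8493 m/s
H = vy^2 / (2*g) = 165.1046 / (2*9.81)
H = 165.1046 / 19.62 = 8.4151 m

8.4151 m


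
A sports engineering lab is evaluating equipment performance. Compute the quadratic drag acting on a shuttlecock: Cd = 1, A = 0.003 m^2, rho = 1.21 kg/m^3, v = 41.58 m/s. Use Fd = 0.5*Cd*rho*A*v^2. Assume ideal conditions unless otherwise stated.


Fd = 0.5 * Cd * rho * A * v^2
Fd = 0.5 * 1 * 1.21 * 0.003 * 41.58^2
v^2 = 1728.8964
Fd = 0.5 * 1 * 1.21 * 0.003 * 1728.8964 = 3.1379 N

3.1379 N


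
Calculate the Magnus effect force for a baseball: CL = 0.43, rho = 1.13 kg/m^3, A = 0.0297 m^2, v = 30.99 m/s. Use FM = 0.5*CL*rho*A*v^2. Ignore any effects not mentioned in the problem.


FM = 0.5 * CL * rho * A * v^2
FM = 0.5 * 0.43 * 1.13 * 0.0297 * 30.99^2
v^2 = 960.3801
FM = 0.5 * 0.43 * 1.13 * 0.0297 * 960.3801 = 6.9297 N

6.9297 N


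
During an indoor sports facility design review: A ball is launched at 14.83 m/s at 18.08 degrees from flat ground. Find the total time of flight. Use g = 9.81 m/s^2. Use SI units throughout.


T = 2*v*sin(theta)/g
sin(theta) = sin(18.08 deg) = 0.3103
T = 2*14.83*0.3103 / 9.81
T = 9.2048 / 9.81 = 0.9383 s

0.9383 s


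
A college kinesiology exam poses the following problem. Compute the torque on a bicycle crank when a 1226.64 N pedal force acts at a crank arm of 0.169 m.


tau = F * d
tau = 1226.64 * 0.169
tau = 207.3022 N*m

207.3022 N*m


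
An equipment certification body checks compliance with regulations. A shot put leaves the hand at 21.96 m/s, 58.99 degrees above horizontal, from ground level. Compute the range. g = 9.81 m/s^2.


R = v^2 * sin(2*theta) / g
Convert angle to radians: theta = 58.99 deg = 1.0296 rad
sin(2*theta) = sin(2.0591) = 0.8831
R = 21.96^2 * 0.8831 / 9.81
R = 482.2416 * 0.8831 / 9.81 = 43.4121 m

43.4121 m


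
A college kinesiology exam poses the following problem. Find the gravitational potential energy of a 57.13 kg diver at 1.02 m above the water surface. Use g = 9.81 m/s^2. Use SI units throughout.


PE = m * g * h
PE = 57.13 * 9.81 * 1.02
PE = 560.4453 * 1.02 = 571.6542 J

571.6542 J


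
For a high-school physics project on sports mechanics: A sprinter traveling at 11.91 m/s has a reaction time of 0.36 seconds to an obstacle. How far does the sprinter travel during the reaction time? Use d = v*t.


d = v * t
d = 11.91 * 0.36
d = 4.2876 m

4.2876 m


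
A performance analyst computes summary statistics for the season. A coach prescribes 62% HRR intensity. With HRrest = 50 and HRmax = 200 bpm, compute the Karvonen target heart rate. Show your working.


Target = HRrest + pct*(HRmax - HRrest)
Heart rate reserve = HRmax - HRrest = 200 - 50 = 150 bpm
Fraction = 62% = 0.62
Target = 50 + 0.62 * 150
Target = 50 + 93 = 143 bpm

143 bpm


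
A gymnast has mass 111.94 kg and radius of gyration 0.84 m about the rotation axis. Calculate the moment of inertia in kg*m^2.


I = m * k^2
I = 111.94 * 0.84^2
I = 111.94 * 0.7056 = 78.9849 kg*m^2

78.9849 kg*m^2


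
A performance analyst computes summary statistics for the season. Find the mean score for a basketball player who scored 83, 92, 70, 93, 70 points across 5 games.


Average = sum / n
Sum = 408
Average = 408 / 5 = 81.6

81.6


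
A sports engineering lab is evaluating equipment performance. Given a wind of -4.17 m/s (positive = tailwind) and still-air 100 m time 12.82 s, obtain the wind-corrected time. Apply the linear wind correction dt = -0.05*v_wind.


dt = -0.05 * v_wind = -0.05 * -4.17 = 0.2085 s
t_corrected = t_still + dt = 12.82 + (0.2085)
t_corrected = 13.0285 s

13.0285 s


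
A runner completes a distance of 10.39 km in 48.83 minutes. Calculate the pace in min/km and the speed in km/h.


Pace = time / distance = 48.83 min / 10.39 km = 4.6997 min/km
Speed = distance / time_in_hours = 10.39 / 0.8138 hr
Speed = 12.7667 km/h

4.6997 min/km, 12.7667 km/h


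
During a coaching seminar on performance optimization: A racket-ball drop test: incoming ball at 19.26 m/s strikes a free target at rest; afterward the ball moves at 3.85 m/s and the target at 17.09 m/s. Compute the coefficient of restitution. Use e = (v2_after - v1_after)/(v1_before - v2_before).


e = (v2_after - v1_after) / (v1_before - v2_before)
Numerator = 17.09 - 3.85 = 13.24
Denominator = 19.26 - 0 = 19.26
e = 13.24 / 19.26 = 0.6874

0.6874


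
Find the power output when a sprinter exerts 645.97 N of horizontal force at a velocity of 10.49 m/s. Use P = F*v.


P = F * v
P = 645.97 * 10.49
P = 6776.2253 W

6776.2253 W


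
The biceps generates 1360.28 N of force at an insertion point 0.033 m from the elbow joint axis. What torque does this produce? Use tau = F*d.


tau = F * d
tau = 1360.28 * 0.033
tau = 44.8892 N*m

44.8892 N*m


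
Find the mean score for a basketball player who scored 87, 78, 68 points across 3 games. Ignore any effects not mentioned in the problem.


Average = sum / n
Sum = 233
Average = 233 / 3 = 77.6667

77.6667


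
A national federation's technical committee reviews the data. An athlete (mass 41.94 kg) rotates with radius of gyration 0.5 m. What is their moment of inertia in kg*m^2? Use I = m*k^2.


I = m * k^2
I = 41.94 * 0.5^2
I = 41.94 * 0.25 = 10.485 kg*m^2

10.485 kg*m^2


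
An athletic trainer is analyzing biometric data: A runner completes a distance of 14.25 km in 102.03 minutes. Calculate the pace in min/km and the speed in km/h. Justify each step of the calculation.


Pace = time / distance = 102.03 min / 14.25 km = 7.16 min/km
Speed = distance / time_in_hours = 14.25 / 1.7005 hr
Speed = 8.3799 km/h

7.16 min/km, 8.3799 km/h


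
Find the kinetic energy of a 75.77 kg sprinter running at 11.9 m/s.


KE = 0.5 * m * v^2
KE = 0.5 * 75.77 * 11.9^2
KE = 0.5 * 75.77 * 141.61 = 5364.8949 J

5364.8949 J


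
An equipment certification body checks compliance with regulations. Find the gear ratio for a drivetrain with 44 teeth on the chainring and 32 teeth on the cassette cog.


GR = front_teeth / rear_teeth
GR = 44 / 32
GR = 1.375

1.375


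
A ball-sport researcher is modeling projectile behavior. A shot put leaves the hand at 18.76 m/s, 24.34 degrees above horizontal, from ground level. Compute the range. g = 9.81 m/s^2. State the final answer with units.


R = v^2 * sin(2*theta) / g
Convert angle to radians: theta = 24.34 deg = 0.4248 rad
sin(2*theta) = sin(0.8496) = 0.751
R = 18.76^2 * 0.751 / 9.81
R = 351.9376 * 0.751 / 9.81 = 26.9436 m

26.9436 m


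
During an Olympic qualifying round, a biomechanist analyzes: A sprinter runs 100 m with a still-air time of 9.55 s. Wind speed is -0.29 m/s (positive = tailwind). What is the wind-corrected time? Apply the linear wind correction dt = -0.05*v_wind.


dt = -0.05 * v_wind = -0.05 * -0.29 = 0.0145 s
t_corrected = t_still + dt = 9.55 + (0.0145)
t_corrected = 9.5645 s

9.5645 s


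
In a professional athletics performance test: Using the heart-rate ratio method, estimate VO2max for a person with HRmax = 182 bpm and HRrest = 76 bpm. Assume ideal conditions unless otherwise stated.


VO2max = 15.3 * HRmax / HRrest
VO2max = 15.3 * 182 / 76
VO2max = 2784.6 / 76 = 36.6395 mL/kg/min

36.6395 mL/kg/min


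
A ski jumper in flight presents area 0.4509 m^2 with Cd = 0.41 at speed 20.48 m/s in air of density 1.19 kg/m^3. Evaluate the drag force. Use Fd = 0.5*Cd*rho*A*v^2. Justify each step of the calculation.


Fd = 0.5 * Cd * rho * A * v^2
Fd = 0.5 * 0.41 * 1.19 * 0.4509 * 20.48^2
v^2 = 419.4304
Fd = 0.5 * 0.41 * 1.19 * 0.4509 * 419.4304 = 46.1361 N

46.1361 N


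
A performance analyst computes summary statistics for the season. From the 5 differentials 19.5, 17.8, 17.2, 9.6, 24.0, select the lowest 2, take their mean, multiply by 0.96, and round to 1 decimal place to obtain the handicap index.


All differentials: 19.5, 17.8, 17.2, 9.6, 24.0
Sorted: 9.6, 17.2, 17.8, 19.5, 24.0
Best 2: 9.6, 17.2
Average of best = 26.8 / 2 = 13.4
Raw index = 13.4 * 0.96 = 12.864
Handicap index = round(12.864, 1) = 12.9

12.9


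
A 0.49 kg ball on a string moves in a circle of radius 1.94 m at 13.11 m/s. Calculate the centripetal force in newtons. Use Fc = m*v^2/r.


Fc = m * v^2 / r
v^2 = 13.11^2 = 171.8721
Fc = 0.49 * 171.8721 / 1.94
Fc = 84.2173 / 1.94 = 43.411 N

43.411 N


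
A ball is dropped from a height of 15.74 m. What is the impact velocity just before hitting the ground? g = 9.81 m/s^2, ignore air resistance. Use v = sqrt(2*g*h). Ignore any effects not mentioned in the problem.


v = sqrt(2 * g * h)
v = sqrt(2 * 9.81 * 15.74)
v = sqrt(308.8188) = 17.5732 m/s

17.5732 m/s


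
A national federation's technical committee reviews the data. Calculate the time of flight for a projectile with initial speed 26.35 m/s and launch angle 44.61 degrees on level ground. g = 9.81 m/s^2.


T = 2*v*sin(theta)/g
sin(theta) = sin(44.61 deg) = 0.7023
T = 2*26.35*0.7023 / 9.81
T = 37.01 / 9.81 = 3.7727 s

3.7727 s


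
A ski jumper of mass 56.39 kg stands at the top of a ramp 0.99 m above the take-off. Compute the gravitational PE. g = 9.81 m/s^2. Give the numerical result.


PE = m * g * h
PE = 56.39 * 9.81 * 0.99
PE = 553.1859 * 0.99 = 547.654 J

547.654 J


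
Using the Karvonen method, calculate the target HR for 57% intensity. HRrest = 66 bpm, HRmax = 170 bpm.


Target = HRrest + pct*(HRmax - HRrest)
Heart rate reserve = HRmax - HRrest = 170 - 66 = 104 bpm
Fraction = 57% = 0.57
Target = 66 + 0.57 * 104
Target = 66 + 59.28 = 125.28 bpm

125.28 bpm


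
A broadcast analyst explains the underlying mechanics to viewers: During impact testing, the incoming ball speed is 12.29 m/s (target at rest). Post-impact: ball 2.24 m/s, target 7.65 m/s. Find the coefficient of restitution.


e = (v2_after - v1_after) / (v1_before - v2_before)
Numerator = 7.65 - 2.24 = 5.41
Denominator = 12.29 - 0 = 12.29
e = 5.41 / 12.29 = 0.4402

0.4402


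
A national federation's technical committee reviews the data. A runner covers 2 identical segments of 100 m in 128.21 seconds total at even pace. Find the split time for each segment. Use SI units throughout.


Split time = total_time / n_laps = 128.21 / 2
Split time = 64.105 s per lap

64.105 s


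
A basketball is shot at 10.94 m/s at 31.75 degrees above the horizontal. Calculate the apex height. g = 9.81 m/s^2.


H = (v*sin(theta))^2 / (2*g)
vy = v*sin(theta) = 10.94 * sin(31.75 deg) = 5.7568 m/s
H = vy^2 / (2*g) = 33.1405 / (2*9.81)
H = 33.1405 / 19.62 = 1.6891 m

1.6891 m


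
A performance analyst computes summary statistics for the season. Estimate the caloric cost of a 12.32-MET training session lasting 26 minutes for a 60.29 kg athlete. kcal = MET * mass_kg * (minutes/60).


kcal = MET * mass * time_hr
Convert time: 26 min = 0.4333 hr
kcal = 12.32 * 60.29 * 0.4333
kcal = 321.8682 kcal

321.8682 kcal


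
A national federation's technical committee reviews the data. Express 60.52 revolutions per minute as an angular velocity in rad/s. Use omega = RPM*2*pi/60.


omega = RPM * 2 * pi / 60
omega = 60.52 * 2 * 3.14159 / 60
omega = 380.2584 / 60 = 6.3376 rad/s

6.3376 rad/s


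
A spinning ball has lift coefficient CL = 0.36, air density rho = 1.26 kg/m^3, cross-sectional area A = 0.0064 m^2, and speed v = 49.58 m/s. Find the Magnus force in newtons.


FM = 0.5 * CL * rho * A * v^2
FM = 0.5 * 0.36 * 1.26 * 0.0064 * 49.58^2
v^2 = 2458.1764
FM = 0.5 * 0.36 * 1.26 * 0.0064 * 2458.1764 = 3.5681 N

3.5681 N


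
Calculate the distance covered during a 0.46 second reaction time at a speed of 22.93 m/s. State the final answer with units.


d = v * t
d = 22.93 * 0.46
d = 10.5478 m

10.5478 m


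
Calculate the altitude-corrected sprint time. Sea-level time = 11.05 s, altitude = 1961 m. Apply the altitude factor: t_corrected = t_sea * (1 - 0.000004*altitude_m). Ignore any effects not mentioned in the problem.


Correction factor = 1 - 0.000004 * 1961 = 0.992156
t_corrected = t_sea * factor = 11.05 * 0.992156
t_corrected = 10.9633 s

10.9633 s


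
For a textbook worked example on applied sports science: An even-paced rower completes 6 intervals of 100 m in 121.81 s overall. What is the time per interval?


Split time = total_time / n_laps = 121.81 / 6
Split time = 20.3017 s per lap

20.3017 s


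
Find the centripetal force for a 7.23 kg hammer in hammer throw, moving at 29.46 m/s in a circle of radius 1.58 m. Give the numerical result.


Fc = m * v^2 / r
v^2 = 29.46^2 = 867.8916
Fc = 7.23 * 867.8916 / 1.58
Fc = 6274.8563 / 1.58 = 3971.428 N

3971.428 N


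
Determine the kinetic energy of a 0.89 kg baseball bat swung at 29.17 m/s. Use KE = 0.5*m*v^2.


KE = 0.5 * m * v^2
KE = 0.5 * 0.89 * 29.17^2
KE = 0.5 * 0.89 * 850.8889 = 378.6456 J

378.6456 J


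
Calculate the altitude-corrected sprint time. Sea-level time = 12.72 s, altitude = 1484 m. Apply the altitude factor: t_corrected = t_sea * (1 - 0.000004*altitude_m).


Correction factor = 1 - 0.000004 * 1484 = 0.994064
t_corrected = t_sea * factor = 12.72 * 0.994064
t_corrected = 12.6445 s

12.6445 s


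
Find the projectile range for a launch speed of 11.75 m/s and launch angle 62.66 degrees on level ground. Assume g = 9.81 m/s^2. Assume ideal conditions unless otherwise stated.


R = v^2 * sin(2*theta) / g
Convert angle to radians: theta = 62.66 deg = 1.0936 rad
sin(2*theta) = sin(2.1872) = 0.8159
R = 11.75^2 * 0.8159 / 9.81
R = 138.0625 * 0.8159 / 9.81 = 11.4832 m

11.4832 m


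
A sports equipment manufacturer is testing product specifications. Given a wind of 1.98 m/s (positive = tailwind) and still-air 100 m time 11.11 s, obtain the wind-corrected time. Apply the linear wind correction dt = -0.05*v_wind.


dt = -0.05 * v_wind = -0.05 * 1.98 = -0.099 s
t_corrected = t_still + dt = 11.11 + (-0.099)
t_corrected = 11.011 s

11.011 s


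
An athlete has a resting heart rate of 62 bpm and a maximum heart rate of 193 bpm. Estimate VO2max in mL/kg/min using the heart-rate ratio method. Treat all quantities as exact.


VO2max = 15.3 * HRmax / HRrest
VO2max = 15.3 * 193 / 62
VO2max = 2952.9 / 62 = 47.6274 mL/kg/min

47.6274 mL/kg/min


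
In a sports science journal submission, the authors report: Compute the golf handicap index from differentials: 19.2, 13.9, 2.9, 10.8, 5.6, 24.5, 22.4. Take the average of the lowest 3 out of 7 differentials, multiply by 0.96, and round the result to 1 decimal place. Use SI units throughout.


All differentials: 19.2, 13.9, 2.9, 10.8, 5.6, 24.5, 22.4
Sorted: 2.9, 5.6, 10.8, 13.9, 19.2, 22.4, 24.5
Best 3: 2.9, 5.6, 10.8
Average of best = 19.3 / 3 = 6.4333
Raw index = 6.4333 * 0.96 = 6.176
Handicap index = round(6.176, 1) = 6.2

6.2
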